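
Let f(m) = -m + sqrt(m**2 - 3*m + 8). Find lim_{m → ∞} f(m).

-3/2

An ∞ − ∞ form. Rationalising with the conjugate, the difference becomes (-3m + 8) / (√(m^2 - 3*m + 8) + m).
For large m the denominator behaves like 2·m, so the quotient tends to -3/2 = -3/2.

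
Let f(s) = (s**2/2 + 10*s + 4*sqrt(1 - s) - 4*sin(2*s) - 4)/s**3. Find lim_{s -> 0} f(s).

61/12

Substitution gives 0/0 (the numerator vanishes to order 3).
Expand each term to order s^3: the coefficient of s^3 in -4·sin(2s) is 16/3 and in 4·√(1 - s) is -1/4.
Lower-order terms cancel with the polynomial part, so the numerator is (61/12)·s^3 + o(s^3), and the limit is (61/12)/(1) = 61/12.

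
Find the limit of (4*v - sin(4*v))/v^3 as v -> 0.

32/3

Direct substitution gives 0/0.
Apply L'Hôpital: lim (4 - 4*cos(4*v))/(3*v^2), still 0/0.
Apply L'Hôpital: lim (16*sin(4*v))/(6*v), still 0/0.
After 3 applications of L'Hôpital's rule the quotient is (64*cos(4*v))/(6); substituting v = 0 gives 32/3.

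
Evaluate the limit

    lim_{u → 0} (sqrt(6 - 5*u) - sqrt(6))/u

A 0/0 form; rationalise with √(6 - 5u) + √6. This collapses the numerator to -5u, leaving -5/(√(6 - 5u) + √6) → -5/(2√6) = -5*√(6)/12.

-5*√(6)/12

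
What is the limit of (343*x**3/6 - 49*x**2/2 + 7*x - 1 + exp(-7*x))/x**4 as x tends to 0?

2401/24

Direct substitution gives 0/0.
Apply L'Hôpital: lim (343*x^2/2 - 49*x + 7 - 7*e^(-7*x))/(4*x^3), still 0/0.
Apply L'Hôpital: lim (343*x - 49 + 49*e^(-7*x))/(12*x^2), still 0/0.
Apply L'Hôpital: lim (343 - 343*e^(-7*x))/(24*x), still 0/0.
After 4 applications of L'Hôpital's rule the quotient is (2401*e^(-7*x))/(24); substituting x = 0 gives 2401/24.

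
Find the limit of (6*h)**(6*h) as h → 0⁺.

Base → 0⁺ and exponent → 0⁺: a 0^0 form.
Take logs: 6h·ln(6h). This is 0·(−∞); rewriting as ln(6h)/(1/(6h)) and applying L'Hôpital gives 0.
Hence the limit is e^0 = 1.

1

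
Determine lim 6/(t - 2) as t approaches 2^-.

As t → 2⁻, (t - 2) → 0⁻, so (t - 2)^1 → 0⁻ and 6/(t - 2)^1 → -∞.

-∞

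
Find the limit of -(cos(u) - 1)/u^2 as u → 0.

Direct substitution gives 0/0.
Apply L'Hôpital: lim (-sin(u))/(-2*u), still 0/0.
After 2 applications of L'Hôpital's rule the quotient is (-cos(u))/(-2); substituting u = 0 gives 1/2.

1/2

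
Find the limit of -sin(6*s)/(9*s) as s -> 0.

-2/3

Substitution gives 0/0.
Write it as (6/(-9))·sin(6s)/(6s); since sin(u)/u → 1, the limit is -2/3.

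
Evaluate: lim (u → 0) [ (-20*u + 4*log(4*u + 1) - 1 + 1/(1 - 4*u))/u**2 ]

Substitution gives 0/0; apply L'Hôpital's rule 2 times.
After differentiating numerator and denominator 2 times the quotient is (-64/(4*u + 1)^2 - 32/(4*u - 1)^3)/(2); at u = 0 this is -16.

-16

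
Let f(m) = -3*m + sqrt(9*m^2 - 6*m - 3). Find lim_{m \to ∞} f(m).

-1

An ∞ − ∞ form. Rationalising with the conjugate, the difference becomes (-6m - 3) / (√(9*m^2 - 6*m - 3) + 3m).
For large m the denominator behaves like 2·3m, so the quotient tends to -6/6 = -1.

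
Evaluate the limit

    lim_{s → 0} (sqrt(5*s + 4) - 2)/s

5/4

Substitution gives 0/0. Multiply numerator and denominator by the conjugate √(4 + 5s) + √4.
The numerator becomes (4 + 5s) − 4 = 5s, so the expression simplifies to 5/(√(4 + 5s) + √4).
Letting s → 0 gives 5/(2√4) = 5/4.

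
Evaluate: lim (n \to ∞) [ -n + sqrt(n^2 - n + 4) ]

-1/2

An ∞ − ∞ form. Rationalising with the conjugate, the difference becomes (-n + 4) / (√(n^2 - n + 4) + n).
For large n the denominator behaves like 2·n, so the quotient tends to -1/2 = -1/2.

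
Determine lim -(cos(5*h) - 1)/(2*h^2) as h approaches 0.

25/4

Direct substitution gives 0/0.
Apply L'Hôpital: lim (-5*sin(5*h))/(-4*h), still 0/0.
After 2 applications of L'Hôpital's rule the quotient is (-25*cos(5*h))/(-4); substituting h = 0 gives 25/4.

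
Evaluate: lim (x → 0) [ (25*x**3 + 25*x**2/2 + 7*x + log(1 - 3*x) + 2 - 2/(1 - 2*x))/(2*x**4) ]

-209/8

Substitution gives 0/0; apply L'Hôpital's rule 4 times.
After differentiating numerator and denominator 4 times the quotient is (-486/(3*x - 1)^4 + 768/(2*x - 1)^5)/(48); at x = 0 this is -209/8.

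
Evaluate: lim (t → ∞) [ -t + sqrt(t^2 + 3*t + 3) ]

An ∞ − ∞ form. Rationalising with the conjugate, the difference becomes (3t + 3) / (√(t^2 + 3*t + 3) + t).
For large t the denominator behaves like 2·t, so the quotient tends to 3/2 = 3/2.

3/2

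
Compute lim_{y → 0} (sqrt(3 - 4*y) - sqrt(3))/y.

A 0/0 form; rationalise with √(3 - 4y) + √3. This collapses the numerator to -4y, leaving -4/(√(3 - 4y) + √3) → -4/(2√3) = -2*√(3)/3.

-2*√(3)/3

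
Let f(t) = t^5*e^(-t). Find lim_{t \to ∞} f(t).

Write as t^5/e^{1t}, an ∞/∞ form.
Exponential growth dominates any polynomial, so repeated L'Hôpital (or the standard result) gives 0.

0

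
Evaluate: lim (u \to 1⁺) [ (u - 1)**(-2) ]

As u → 1⁺, (u - 1) → 0⁺, so (u - 1)^2 → 0⁺ and 1/(u - 1)^2 → ∞.

∞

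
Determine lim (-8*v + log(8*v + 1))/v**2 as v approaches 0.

Direct substitution gives 0/0.
Apply L'Hôpital: lim (-8 + 8/(8*v + 1))/(2*v), still 0/0.
After 2 applications of L'Hôpital's rule the quotient is (-64/(8*v + 1)^2)/(2); substituting v = 0 gives -32.

-32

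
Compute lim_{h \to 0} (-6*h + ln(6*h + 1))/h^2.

-18

Direct substitution gives 0/0.
Apply L'Hôpital: lim (-6 + 6/(6*h + 1))/(2*h), still 0/0.
After 2 applications of L'Hôpital's rule the quotient is (-36/(6*h + 1)^2)/(2); substituting h = 0 gives -18.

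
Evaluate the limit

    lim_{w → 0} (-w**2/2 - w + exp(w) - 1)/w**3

Direct substitution gives 0/0.
Apply L'Hôpital: lim (-w + e^(w) - 1)/(3*w^2), still 0/0.
Apply L'Hôpital: lim (e^(w) - 1)/(6*w), still 0/0.
After 3 applications of L'Hôpital's rule the quotient is (e^(w))/(6); substituting w = 0 gives 1/6.

1/6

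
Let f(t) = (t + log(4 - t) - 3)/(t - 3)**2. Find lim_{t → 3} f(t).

Direct substitution gives 0/0.
Apply L'Hôpital: lim (1 - 1/(4 - t))/(2*t - 6), still 0/0.
After 2 applications of L'Hôpital's rule the quotient is (-1/(4 - t)^2)/(2); substituting t = 3 gives -1/2.

-1/2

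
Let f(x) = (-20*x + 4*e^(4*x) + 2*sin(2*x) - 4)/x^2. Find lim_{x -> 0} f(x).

Substitution gives 0/0 (the numerator vanishes to order 2).
Expand each term to order x^2: the coefficient of x^2 in 2·sin(2x) is 0 and in 4·e^(4x) is 32.
Lower-order terms cancel with the polynomial part, so the numerator is (32)·x^2 + o(x^2), and the limit is (32)/(1) = 32.

32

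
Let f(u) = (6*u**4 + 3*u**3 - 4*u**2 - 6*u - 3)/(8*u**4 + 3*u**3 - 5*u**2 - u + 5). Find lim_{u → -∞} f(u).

3/4

Numerator and denominator both have degree 4.
Dividing every term by u^4, all lower-order terms vanish and the limit is the ratio of leading coefficients, 6/(8) = 3/4.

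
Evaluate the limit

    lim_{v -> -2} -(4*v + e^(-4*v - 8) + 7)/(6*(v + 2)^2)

Direct substitution gives 0/0.
Apply L'Hôpital: lim (4 - 4*e^(-4*v - 8))/(-12*v - 24), still 0/0.
After 2 applications of L'Hôpital's rule the quotient is (16*e^(-4*v - 8))/(-12); substituting v = -2 gives -4/3.

-4/3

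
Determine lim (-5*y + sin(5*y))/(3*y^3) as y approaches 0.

-125/18

Direct substitution gives 0/0.
Apply L'Hôpital: lim (5*cos(5*y) - 5)/(9*y^2), still 0/0.
Apply L'Hôpital: lim (-25*sin(5*y))/(18*y), still 0/0.
After 3 applications of L'Hôpital's rule the quotient is (-125*cos(5*y))/(18); substituting y = 0 gives -125/18.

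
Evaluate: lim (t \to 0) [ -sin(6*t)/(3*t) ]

Substitution gives 0/0.
Write it as (6/(-3))·sin(6t)/(6t); since sin(u)/u → 1, the limit is -2.

-2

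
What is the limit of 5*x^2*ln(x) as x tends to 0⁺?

This is a 0·(−∞) form. Rewrite as 5·ln(x) / x^(−2) and apply L'Hôpital:
the derivative quotient is 5·(1/x) / (−2·x^(−3)) = (-5/2)·x^2 → 0.

0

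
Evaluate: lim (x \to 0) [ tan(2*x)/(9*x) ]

Substitution gives 0/0.
Since tan(u)/u → 1 as u → 0, tan(2x)/(2x) → 1 and the limit is 2/9.

2/9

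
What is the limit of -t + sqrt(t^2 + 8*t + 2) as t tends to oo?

An ∞ − ∞ form. Rationalising with the conjugate, the difference becomes (8t + 2) / (√(t^2 + 8*t + 2) + t).
For large t the denominator behaves like 2·t, so the quotient tends to 8/2 = 4.

4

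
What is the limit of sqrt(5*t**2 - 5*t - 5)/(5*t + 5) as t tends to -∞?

-√(5)/5

For large |t|, √(5*t^2 - 5*t - 5) ≈ √5·|t| and the denominator ≈ 5t.
Since t → −∞, |t| = −t, giving −√5/(5) = -√(5)/5.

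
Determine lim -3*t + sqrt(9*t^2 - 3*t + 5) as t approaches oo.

-1/2

An ∞ − ∞ form. Rationalising with the conjugate, the difference becomes (-3t + 5) / (√(9*t^2 - 3*t + 5) + 3t).
For large t the denominator behaves like 2·3t, so the quotient tends to -3/6 = -1/2.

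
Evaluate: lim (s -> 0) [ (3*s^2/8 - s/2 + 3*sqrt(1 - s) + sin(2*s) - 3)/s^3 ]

-73/48

Substitution gives 0/0 (the numerator vanishes to order 3).
Expand each term to order s^3: the coefficient of s^3 in 3·√(1 - s) is -3/16 and in sin(2s) is -4/3.
Lower-order terms cancel with the polynomial part, so the numerator is (-73/48)·s^3 + o(s^3), and the limit is (-73/48)/(1) = -73/48.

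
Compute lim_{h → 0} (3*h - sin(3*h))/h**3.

9/2

Direct substitution gives 0/0.
Apply L'Hôpital: lim (3 - 3*cos(3*h))/(3*h^2), still 0/0.
Apply L'Hôpital: lim (9*sin(3*h))/(6*h), still 0/0.
After 3 applications of L'Hôpital's rule the quotient is (27*cos(3*h))/(6); substituting h = 0 gives 9/2.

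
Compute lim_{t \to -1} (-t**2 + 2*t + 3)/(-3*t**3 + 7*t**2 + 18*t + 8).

Since t = -1 makes numerator and denominator zero, (t + 1) divides both.
Cancelling it gives (3 - t)/(-3*t^2 + 10*t + 8); now plug in t = -1 to get -4/5.

-4/5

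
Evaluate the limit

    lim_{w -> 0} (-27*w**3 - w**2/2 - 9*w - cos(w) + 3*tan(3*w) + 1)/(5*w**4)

Substitution gives 0/0; apply L'Hôpital's rule 4 times.
After differentiating numerator and denominator 4 times the quotient is (-cos(w) + 5832*tan(3*w)^5 + 9720*tan(3*w)^3 + 3888*tan(3*w))/(120); at w = 0 this is -1/120.

-1/120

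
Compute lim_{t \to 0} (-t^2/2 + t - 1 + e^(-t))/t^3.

-1/6

Direct substitution gives 0/0.
Apply L'Hôpital: lim (-t + 1 - e^(-t))/(3*t^2), still 0/0.
Apply L'Hôpital: lim (-1 + e^(-t))/(6*t), still 0/0.
After 3 applications of L'Hôpital's rule the quotient is (-e^(-t))/(6); substituting t = 0 gives -1/6.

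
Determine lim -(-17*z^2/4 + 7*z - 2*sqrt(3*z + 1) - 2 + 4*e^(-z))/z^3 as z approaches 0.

Substitution gives 0/0; apply L'Hôpital's rule 3 times.
After differentiating numerator and denominator 3 times the quotient is (-4*e^(-z) - 81/(4*(3*z + 1)^(5/2)))/(-6); at z = 0 this is 97/24.

97/24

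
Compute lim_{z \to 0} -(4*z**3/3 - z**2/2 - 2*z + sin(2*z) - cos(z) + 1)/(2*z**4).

1/48

Substitution gives 0/0 (the numerator vanishes to order 4).
Expand each term to order z^4: the coefficient of z^4 in sin(2z) is 0 and in −cos(z) is -1/24.
Lower-order terms cancel with the polynomial part, so the numerator is (-1/24)·z^4 + o(z^4), and the limit is (-1/24)/(-2) = 1/48.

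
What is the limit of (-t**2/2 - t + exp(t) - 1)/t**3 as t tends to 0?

1/6

Direct substitution gives 0/0.
Apply L'Hôpital: lim (-t + e^(t) - 1)/(3*t^2), still 0/0.
Apply L'Hôpital: lim (e^(t) - 1)/(6*t), still 0/0.
After 3 applications of L'Hôpital's rule the quotient is (e^(t))/(6); substituting t = 0 gives 1/6.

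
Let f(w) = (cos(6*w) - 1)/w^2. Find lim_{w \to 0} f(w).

Direct substitution gives 0/0.
Apply L'Hôpital: lim (-6*sin(6*w))/(2*w), still 0/0.
After 2 applications of L'Hôpital's rule the quotient is (-36*cos(6*w))/(2); substituting w = 0 gives -18.

-18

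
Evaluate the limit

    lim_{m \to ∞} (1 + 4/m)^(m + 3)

e^(4)

Write it as [(1 + 4/m)^m]^(1) · (1 + 4/m)^(3). The bracketed term tends to e^(4) and the second factor to 1, so the limit is e^(4).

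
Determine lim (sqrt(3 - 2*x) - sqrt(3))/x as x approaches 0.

Substitution gives 0/0. Multiply numerator and denominator by the conjugate √(3 - 2x) + √3.
The numerator becomes (3 - 2x) − 3 = -2x, so the expression simplifies to -2/(√(3 - 2x) + √3).
Letting x → 0 gives -2/(2√3) = -√(3)/3.

-√(3)/3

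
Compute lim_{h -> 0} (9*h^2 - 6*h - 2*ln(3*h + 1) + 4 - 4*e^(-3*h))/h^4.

Substitution gives 0/0 (the numerator vanishes to order 4).
Expand each term to order h^4: the coefficient of h^4 in -2·ln(1 + 3h) is 81/2 and in -4·e^(-3h) is -27/2.
Lower-order terms cancel with the polynomial part, so the numerator is (27)·h^4 + o(h^4), and the limit is (27)/(1) = 27.

27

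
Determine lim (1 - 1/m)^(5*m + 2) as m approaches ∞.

e^(-5)

Let L be the limit and take ln: ln L = lim (5m + 2)·ln(1 - 1/m) = lim (5m + 2)·(-1/m + O(1/m²)) = -5.
Hence L = e^(-5).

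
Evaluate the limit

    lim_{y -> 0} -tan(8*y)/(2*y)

Substitution gives 0/0.
Since tan(u)/u → 1 as u → 0, tan(8y)/(8y) → 1 and the limit is 8/(-2) = -4.

-4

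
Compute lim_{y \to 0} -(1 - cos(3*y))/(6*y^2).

-3/4

Substitution gives 0/0.
Use (1 − cos u)/u² → 1/2 with u = 3y: the limit is 3²/(2·(-6)) = -3/4.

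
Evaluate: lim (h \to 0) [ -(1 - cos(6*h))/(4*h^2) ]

-9/2

Substitution gives 0/0.
Use (1 − cos u)/u² → 1/2 with u = 6h: the limit is 6²/(2·(-4)) = -9/2.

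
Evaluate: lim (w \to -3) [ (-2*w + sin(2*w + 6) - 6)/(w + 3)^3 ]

-4/3

Direct substitution gives 0/0.
Apply L'Hôpital: lim (2*cos(2*w + 6) - 2)/(3*(w + 3)^2), still 0/0.
Apply L'Hôpital: lim (-4*sin(2*w + 6))/(6*w + 18), still 0/0.
After 3 applications of L'Hôpital's rule the quotient is (-8*cos(2*w + 6))/(6); substituting w = -3 gives -4/3.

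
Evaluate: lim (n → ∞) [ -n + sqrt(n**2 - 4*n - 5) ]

An ∞ − ∞ form. Rationalising with the conjugate, the difference becomes (-4n - 5) / (√(n^2 - 4*n - 5) + n).
For large n the denominator behaves like 2·n, so the quotient tends to -4/2 = -2.

-2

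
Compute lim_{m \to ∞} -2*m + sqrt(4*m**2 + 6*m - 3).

3/2

An ∞ − ∞ form. Rationalising with the conjugate, the difference becomes (6m - 3) / (√(4*m^2 + 6*m - 3) + 2m).
For large m the denominator behaves like 2·2m, so the quotient tends to 6/4 = 3/2.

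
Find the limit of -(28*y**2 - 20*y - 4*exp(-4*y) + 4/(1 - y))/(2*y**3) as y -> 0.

-70/3

Substitution gives 0/0; apply L'Hôpital's rule 3 times.
After differentiating numerator and denominator 3 times the quotient is (256*e^(-4*y) + 24/(y - 1)^4)/(-12); at y = 0 this is -70/3.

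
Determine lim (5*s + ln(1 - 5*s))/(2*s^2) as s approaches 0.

Direct substitution gives 0/0.
Apply L'Hôpital: lim (5 - 5/(1 - 5*s))/(4*s), still 0/0.
After 2 applications of L'Hôpital's rule the quotient is (-25/(1 - 5*s)^2)/(4); substituting s = 0 gives -25/4.

-25/4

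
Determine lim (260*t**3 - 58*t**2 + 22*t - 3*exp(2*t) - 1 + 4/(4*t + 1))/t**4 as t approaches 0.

1022

Substitution gives 0/0; apply L'Hôpital's rule 4 times.
After differentiating numerator and denominator 4 times the quotient is (-48*e^(2*t) + 24576/(4*t + 1)^5)/(24); at t = 0 this is 1022.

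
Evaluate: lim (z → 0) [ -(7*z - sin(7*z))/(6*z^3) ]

Direct substitution gives 0/0.
Apply L'Hôpital: lim (7 - 7*cos(7*z))/(-18*z^2), still 0/0.
Apply L'Hôpital: lim (49*sin(7*z))/(-36*z), still 0/0.
After 3 applications of L'Hôpital's rule the quotient is (343*cos(7*z))/(-36); substituting z = 0 gives -343/36.

-343/36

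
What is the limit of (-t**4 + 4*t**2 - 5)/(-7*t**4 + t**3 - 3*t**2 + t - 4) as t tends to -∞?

Numerator and denominator both have degree 4.
Dividing every term by t^4, all lower-order terms vanish and the limit is the ratio of leading coefficients, -1/(-7) = 1/7.

1/7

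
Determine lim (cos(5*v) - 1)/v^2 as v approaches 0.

-25/2

Direct substitution gives 0/0.
Apply L'Hôpital: lim (-5*sin(5*v))/(2*v), still 0/0.
After 2 applications of L'Hôpital's rule the quotient is (-25*cos(5*v))/(2); substituting v = 0 gives -25/2.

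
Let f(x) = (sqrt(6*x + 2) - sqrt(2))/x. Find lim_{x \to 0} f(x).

3*√(2)/2

Substitution gives 0/0. Multiply numerator and denominator by the conjugate √(2 + 6x) + √2.
The numerator becomes (2 + 6x) − 2 = 6x, so the expression simplifies to 6/(√(2 + 6x) + √2).
Letting x → 0 gives 6/(2√2) = 3*√(2)/2.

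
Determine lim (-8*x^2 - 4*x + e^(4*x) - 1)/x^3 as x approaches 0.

Direct substitution gives 0/0.
Apply L'Hôpital: lim (-16*x + 4*e^(4*x) - 4)/(3*x^2), still 0/0.
Apply L'Hôpital: lim (16*e^(4*x) - 16)/(6*x), still 0/0.
After 3 applications of L'Hôpital's rule the quotient is (64*e^(4*x))/(6); substituting x = 0 gives 32/3.

32/3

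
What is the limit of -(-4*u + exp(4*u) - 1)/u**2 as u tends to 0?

-8

Direct substitution gives 0/0.
Apply L'Hôpital: lim (4*e^(4*u) - 4)/(-2*u), still 0/0.
After 2 applications of L'Hôpital's rule the quotient is (16*e^(4*u))/(-2); substituting u = 0 gives -8.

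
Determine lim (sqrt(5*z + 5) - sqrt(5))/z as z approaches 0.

Substitution gives 0/0. Multiply numerator and denominator by the conjugate √(5 + 5z) + √5.
The numerator becomes (5 + 5z) − 5 = 5z, so the expression simplifies to 5/(√(5 + 5z) + √5).
Letting z → 0 gives 5/(2√5) = √(5)/2.

√(5)/2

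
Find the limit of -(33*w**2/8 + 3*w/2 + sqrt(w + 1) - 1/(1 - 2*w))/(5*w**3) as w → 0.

Substitution gives 0/0; apply L'Hôpital's rule 3 times.
After differentiating numerator and denominator 3 times the quotient is (-48/(2*w - 1)^4 + 3/(8*(w + 1)^(5/2)))/(-30); at w = 0 this is 127/80.

127/80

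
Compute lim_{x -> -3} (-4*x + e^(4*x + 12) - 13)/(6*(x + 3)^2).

4/3

Direct substitution gives 0/0.
Apply L'Hôpital: lim (4*e^(4*x + 12) - 4)/(12*x + 36), still 0/0.
After 2 applications of L'Hôpital's rule the quotient is (16*e^(4*x + 12))/(12); substituting x = -3 gives 4/3.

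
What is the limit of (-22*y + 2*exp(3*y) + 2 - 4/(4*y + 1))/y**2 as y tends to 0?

-55

Substitution gives 0/0 (the numerator vanishes to order 2).
Expand each term to order y^2: the coefficient of y^2 in -4·1/(1 + 4y) is -64 and in 2·e^(3y) is 9.
Lower-order terms cancel with the polynomial part, so the numerator is (-55)·y^2 + o(y^2), and the limit is (-55)/(1) = -55.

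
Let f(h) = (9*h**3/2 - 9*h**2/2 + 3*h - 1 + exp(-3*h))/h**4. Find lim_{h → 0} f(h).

Direct substitution gives 0/0.
Apply L'Hôpital: lim (27*h^2/2 - 9*h + 3 - 3*e^(-3*h))/(4*h^3), still 0/0.
Apply L'Hôpital: lim (27*h - 9 + 9*e^(-3*h))/(12*h^2), still 0/0.
Apply L'Hôpital: lim (27 - 27*e^(-3*h))/(24*h), still 0/0.
After 4 applications of L'Hôpital's rule the quotient is (81*e^(-3*h))/(24); substituting h = 0 gives 27/8.

27/8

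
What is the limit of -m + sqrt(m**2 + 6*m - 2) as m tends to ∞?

An ∞ − ∞ form. Rationalising with the conjugate, the difference becomes (6m - 2) / (√(m^2 + 6*m - 2) + m).
For large m the denominator behaves like 2·m, so the quotient tends to 6/2 = 3.

3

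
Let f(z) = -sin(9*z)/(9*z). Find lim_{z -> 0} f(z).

Substitution gives 0/0.
Write it as (9/(-9))·sin(9z)/(9z); since sin(u)/u → 1, the limit is -1.

-1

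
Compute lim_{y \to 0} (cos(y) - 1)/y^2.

Direct substitution gives 0/0.
Apply L'Hôpital: lim (-sin(y))/(2*y), still 0/0.
After 2 applications of L'Hôpital's rule the quotient is (-cos(y))/(2); substituting y = 0 gives -1/2.

-1/2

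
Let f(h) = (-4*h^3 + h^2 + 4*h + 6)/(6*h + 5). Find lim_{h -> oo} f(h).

The numerator has higher degree (3 > 1); the quotient behaves like (-4/(6))·h^2 for large |h|.
As h → +∞ this diverges to -∞.

-∞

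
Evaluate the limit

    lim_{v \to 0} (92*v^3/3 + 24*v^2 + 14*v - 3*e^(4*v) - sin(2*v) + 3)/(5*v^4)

-32/5

Substitution gives 0/0 (the numerator vanishes to order 4).
Expand each term to order v^4: the coefficient of v^4 in -3·e^(4v) is -32 and in −sin(2v) is 0.
Lower-order terms cancel with the polynomial part, so the numerator is (-32)·v^4 + o(v^4), and the limit is (-32)/(5) = -32/5.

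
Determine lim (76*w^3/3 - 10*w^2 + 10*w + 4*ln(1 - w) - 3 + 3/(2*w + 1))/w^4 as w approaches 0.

47

Substitution gives 0/0; apply L'Hôpital's rule 4 times.
After differentiating numerator and denominator 4 times the quotient is (1152/(2*w + 1)^5 - 24/(w - 1)^4)/(24); at w = 0 this is 47.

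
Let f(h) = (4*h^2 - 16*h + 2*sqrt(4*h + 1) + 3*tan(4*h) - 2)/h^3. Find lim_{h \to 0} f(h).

Substitution gives 0/0; apply L'Hôpital's rule 3 times.
After differentiating numerator and denominator 3 times the quotient is (1152*tan(4*h)^2/cos(4*h)^2 + 384/cos(4*h)^2 + 48/(4*h + 1)^(5/2))/(6); at h = 0 this is 72.

72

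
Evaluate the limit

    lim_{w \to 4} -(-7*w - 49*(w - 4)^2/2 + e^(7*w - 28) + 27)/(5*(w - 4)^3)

-343/30

Direct substitution gives 0/0.
Apply L'Hôpital: lim (-49*w + 7*e^(7*w - 28) + 189)/(-15*(w - 4)^2), still 0/0.
Apply L'Hôpital: lim (49*e^(7*w - 28) - 49)/(120 - 30*w), still 0/0.
After 3 applications of L'Hôpital's rule the quotient is (343*e^(7*w - 28))/(-30); substituting w = 4 gives -343/30.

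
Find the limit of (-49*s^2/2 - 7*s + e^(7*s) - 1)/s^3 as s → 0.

343/6

Direct substitution gives 0/0.
Apply L'Hôpital: lim (-49*s + 7*e^(7*s) - 7)/(3*s^2), still 0/0.
Apply L'Hôpital: lim (49*e^(7*s) - 49)/(6*s), still 0/0.
After 3 applications of L'Hôpital's rule the quotient is (343*e^(7*s))/(6); substituting s = 0 gives 343/6.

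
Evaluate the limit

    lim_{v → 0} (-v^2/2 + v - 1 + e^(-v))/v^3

Direct substitution gives 0/0.
Apply L'Hôpital: lim (-v + 1 - e^(-v))/(3*v^2), still 0/0.
Apply L'Hôpital: lim (-1 + e^(-v))/(6*v), still 0/0.
After 3 applications of L'Hôpital's rule the quotient is (-e^(-v))/(6); substituting v = 0 gives -1/6.

-1/6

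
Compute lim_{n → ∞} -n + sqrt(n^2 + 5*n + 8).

This has the form ∞ − ∞. Multiply and divide by the conjugate √(n^2 + 5*n + 8) + n.
That gives (5n + 8) / (√(n^2 + 5*n + 8) + n).
Divide numerator and denominator by n: the limit is 5/(2·1) = 5/2.

5/2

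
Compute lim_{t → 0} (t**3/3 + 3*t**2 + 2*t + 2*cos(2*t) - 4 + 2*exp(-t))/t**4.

Substitution gives 0/0; apply L'Hôpital's rule 4 times.
After differentiating numerator and denominator 4 times the quotient is (32*cos(2*t) + 2*e^(-t))/(24); at t = 0 this is 17/12.

17/12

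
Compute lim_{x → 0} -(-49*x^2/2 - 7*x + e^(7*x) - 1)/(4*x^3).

Direct substitution gives 0/0.
Apply L'Hôpital: lim (-49*x + 7*e^(7*x) - 7)/(-12*x^2), still 0/0.
Apply L'Hôpital: lim (49*e^(7*x) - 49)/(-24*x), still 0/0.
After 3 applications of L'Hôpital's rule the quotient is (343*e^(7*x))/(-24); substituting x = 0 gives -343/24.

-343/24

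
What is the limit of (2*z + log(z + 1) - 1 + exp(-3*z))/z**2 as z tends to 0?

Substitution gives 0/0 (the numerator vanishes to order 2).
Expand each term to order z^2: the coefficient of z^2 in e^(-3z) is 9/2 and in ln(1 + z) is -1/2.
Lower-order terms cancel with the polynomial part, so the numerator is (4)·z^2 + o(z^2), and the limit is (4)/(1) = 4.

4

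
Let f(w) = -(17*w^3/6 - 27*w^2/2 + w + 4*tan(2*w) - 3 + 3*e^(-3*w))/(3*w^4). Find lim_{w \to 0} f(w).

Substitution gives 0/0; apply L'Hôpital's rule 4 times.
After differentiating numerator and denominator 4 times the quotient is ((512*(3*tan(2*w)^2 + 2)*e^(3*w)*tan(2*w)/cos(2*w)^2 + 243)*e^(-3*w))/(-72); at w = 0 this is -27/8.

-27/8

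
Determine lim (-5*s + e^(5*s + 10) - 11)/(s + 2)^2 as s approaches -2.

Direct substitution gives 0/0.
Apply L'Hôpital: lim (5*e^(5*s + 10) - 5)/(2*s + 4), still 0/0.
After 2 applications of L'Hôpital's rule the quotient is (25*e^(5*s + 10))/(2); substituting s = -2 gives 25/2.

25/2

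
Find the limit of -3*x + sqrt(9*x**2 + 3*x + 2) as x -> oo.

This has the form ∞ − ∞. Multiply and divide by the conjugate √(9*x^2 + 3*x + 2) + 3x.
That gives (3x + 2) / (√(9*x^2 + 3*x + 2) + 3x).
Divide numerator and denominator by x: the limit is 3/(2·3) = 1/2.

1/2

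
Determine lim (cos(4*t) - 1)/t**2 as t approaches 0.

Direct substitution gives 0/0.
Apply L'Hôpital: lim (-4*sin(4*t))/(2*t), still 0/0.
After 2 applications of L'Hôpital's rule the quotient is (-16*cos(4*t))/(2); substituting t = 0 gives -8.

-8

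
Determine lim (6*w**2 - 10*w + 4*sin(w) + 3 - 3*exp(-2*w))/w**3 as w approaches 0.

10/3

Substitution gives 0/0 (the numerator vanishes to order 3).
Expand each term to order w^3: the coefficient of w^3 in 4·sin(w) is -2/3 and in -3·e^(-2w) is 4.
Lower-order terms cancel with the polynomial part, so the numerator is (10/3)·w^3 + o(w^3), and the limit is (10/3)/(1) = 10/3.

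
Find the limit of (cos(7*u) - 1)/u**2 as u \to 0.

Direct substitution gives 0/0.
Apply L'Hôpital: lim (-7*sin(7*u))/(2*u), still 0/0.
After 2 applications of L'Hôpital's rule the quotient is (-49*cos(7*u))/(2); substituting u = 0 gives -49/2.

-49/2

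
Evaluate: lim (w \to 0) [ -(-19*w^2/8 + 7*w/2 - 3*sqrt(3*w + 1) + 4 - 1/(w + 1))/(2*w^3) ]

Substitution gives 0/0 (the numerator vanishes to order 3).
Expand each term to order w^3: the coefficient of w^3 in -3·√(1 + 3w) is -81/16 and in −1/(1 + w) is 1.
Lower-order terms cancel with the polynomial part, so the numerator is (-65/16)·w^3 + o(w^3), and the limit is (-65/16)/(-2) = 65/32.

65/32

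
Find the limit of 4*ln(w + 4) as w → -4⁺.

-∞

As w → -4⁺, w + 4 → 0⁺ and ln(w + 4) → −∞.
Multiplying by 4 gives -∞.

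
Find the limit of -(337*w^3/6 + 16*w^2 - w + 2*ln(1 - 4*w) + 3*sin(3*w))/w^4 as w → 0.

128

Substitution gives 0/0 (the numerator vanishes to order 4).
Expand each term to order w^4: the coefficient of w^4 in 3·sin(3w) is 0 and in 2·ln(1 - 4w) is -128.
Lower-order terms cancel with the polynomial part, so the numerator is (-128)·w^4 + o(w^4), and the limit is (-128)/(-1) = 128.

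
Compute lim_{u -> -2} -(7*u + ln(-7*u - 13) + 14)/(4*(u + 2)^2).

49/8

Direct substitution gives 0/0.
Apply L'Hôpital: lim (7 - 7/(-7*u - 13))/(-8*u - 16), still 0/0.
After 2 applications of L'Hôpital's rule the quotient is (-49/(-7*u - 13)^2)/(-8); substituting u = -2 gives 49/8.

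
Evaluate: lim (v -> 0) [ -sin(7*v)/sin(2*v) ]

-7/2

Substitution gives 0/0.
Divide numerator and denominator by v: sin(7v)/v → 7 and sin(2v)/v → 2, so the limit is -1·7/2 = -7/2.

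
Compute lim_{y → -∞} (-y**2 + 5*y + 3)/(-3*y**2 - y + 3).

1/3

Numerator and denominator both have degree 2.
Dividing every term by y^2, all lower-order terms vanish and the limit is the ratio of leading coefficients, -1/(-3) = 1/3.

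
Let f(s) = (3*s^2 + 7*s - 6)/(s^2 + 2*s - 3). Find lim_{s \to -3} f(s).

11/4

Direct substitution gives 0/0, so factor. Both numerator and denominator have (s + 3) as a factor.
After cancelling, the expression reduces to (3*s - 2)/(s - 1).
Substituting s = -3 gives 11/4.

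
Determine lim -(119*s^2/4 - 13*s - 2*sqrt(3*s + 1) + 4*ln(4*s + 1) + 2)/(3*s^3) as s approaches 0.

Substitution gives 0/0 (the numerator vanishes to order 3).
Expand each term to order s^3: the coefficient of s^3 in 4·ln(1 + 4s) is 256/3 and in -2·√(1 + 3s) is -27/8.
Lower-order terms cancel with the polynomial part, so the numerator is (1967/24)·s^3 + o(s^3), and the limit is (1967/24)/(-3) = -1967/72.

-1967/72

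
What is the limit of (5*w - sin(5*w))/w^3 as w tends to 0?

125/6

Direct substitution gives 0/0.
Apply L'Hôpital: lim (5 - 5*cos(5*w))/(3*w^2), still 0/0.
Apply L'Hôpital: lim (25*sin(5*w))/(6*w), still 0/0.
After 3 applications of L'Hôpital's rule the quotient is (125*cos(5*w))/(6); substituting w = 0 gives 125/6.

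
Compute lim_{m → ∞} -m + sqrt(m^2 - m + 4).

An ∞ − ∞ form. Rationalising with the conjugate, the difference becomes (-m + 4) / (√(m^2 - m + 4) + m).
For large m the denominator behaves like 2·m, so the quotient tends to -1/2 = -1/2.

-1/2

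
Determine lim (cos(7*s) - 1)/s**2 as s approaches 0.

-49/2

Direct substitution gives 0/0.
Apply L'Hôpital: lim (-7*sin(7*s))/(2*s), still 0/0.
After 2 applications of L'Hôpital's rule the quotient is (-49*cos(7*s))/(2); substituting s = 0 gives -49/2.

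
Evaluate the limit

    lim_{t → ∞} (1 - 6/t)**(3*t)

e^(-18)

Let L be the limit and take ln: ln L = lim (3t)·ln(1 - 6/t) = lim (3t)·(-6/t + O(1/t²)) = -18.
Hence L = e^(-18).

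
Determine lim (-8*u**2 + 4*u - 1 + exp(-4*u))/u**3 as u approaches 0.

-32/3

Direct substitution gives 0/0.
Apply L'Hôpital: lim (-16*u + 4 - 4*e^(-4*u))/(3*u^2), still 0/0.
Apply L'Hôpital: lim (-16 + 16*e^(-4*u))/(6*u), still 0/0.
After 3 applications of L'Hôpital's rule the quotient is (-64*e^(-4*u))/(6); substituting u = 0 gives -32/3.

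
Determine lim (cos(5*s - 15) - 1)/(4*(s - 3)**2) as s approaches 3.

Direct substitution gives 0/0.
Apply L'Hôpital: lim (-5*sin(5*s - 15))/(8*s - 24), still 0/0.
After 2 applications of L'Hôpital's rule the quotient is (-25*cos(5*s - 15))/(8); substituting s = 3 gives -25/8.

-25/8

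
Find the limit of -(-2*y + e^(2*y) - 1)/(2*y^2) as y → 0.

Direct substitution gives 0/0.
Apply L'Hôpital: lim (2*e^(2*y) - 2)/(-4*y), still 0/0.
After 2 applications of L'Hôpital's rule the quotient is (4*e^(2*y))/(-4); substituting y = 0 gives -1.

-1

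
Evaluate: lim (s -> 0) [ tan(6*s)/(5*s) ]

Substitution gives 0/0.
Since tan(u)/u → 1 as u → 0, tan(6s)/(6s) → 1 and the limit is 6/5.

6/5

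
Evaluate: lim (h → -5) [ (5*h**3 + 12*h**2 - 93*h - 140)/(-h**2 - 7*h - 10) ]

54

At h = -5 both the top and bottom vanish — a removable singularity. Factoring out (h + 5) from each leaves (5*h^2 - 13*h - 28)/(-h - 2), which at h = -5 equals 54.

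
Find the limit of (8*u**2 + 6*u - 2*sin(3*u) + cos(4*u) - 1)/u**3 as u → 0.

Substitution gives 0/0 (the numerator vanishes to order 3).
Expand each term to order u^3: the coefficient of u^3 in cos(4u) is 0 and in -2·sin(3u) is 9.
Lower-order terms cancel with the polynomial part, so the numerator is (9)·u^3 + o(u^3), and the limit is (9)/(1) = 9.

9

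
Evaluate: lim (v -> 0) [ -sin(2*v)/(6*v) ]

Substitution gives 0/0.
Write it as (2/(-6))·sin(2v)/(2v); since sin(u)/u → 1, the limit is -1/3.

-1/3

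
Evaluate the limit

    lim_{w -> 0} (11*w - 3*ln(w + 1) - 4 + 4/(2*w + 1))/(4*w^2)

Substitution gives 0/0; apply L'Hôpital's rule 2 times.
After differentiating numerator and denominator 2 times the quotient is (32/(2*w + 1)^3 + 3/(w + 1)^2)/(8); at w = 0 this is 35/8.

35/8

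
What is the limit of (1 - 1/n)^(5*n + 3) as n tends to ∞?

Let L be the limit and take ln: ln L = lim (5n + 3)·ln(1 - 1/n) = lim (5n + 3)·(-1/n + O(1/n²)) = -5.
Hence L = e^(-5).

e^(-5)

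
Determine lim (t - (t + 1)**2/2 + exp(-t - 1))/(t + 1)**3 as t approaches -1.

Direct substitution gives 0/0.
Apply L'Hôpital: lim (-t - e^(-t - 1))/(3*(t + 1)^2), still 0/0.
Apply L'Hôpital: lim (e^(-t - 1) - 1)/(6*t + 6), still 0/0.
After 3 applications of L'Hôpital's rule the quotient is (-e^(-t - 1))/(6); substituting t = -1 gives -1/6.

-1/6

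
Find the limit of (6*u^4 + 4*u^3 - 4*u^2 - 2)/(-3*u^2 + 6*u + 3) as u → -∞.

The numerator has higher degree (4 > 2); the quotient behaves like (6/(-3))·u^2 for large |u|.
As u → −∞ this diverges to -∞.

-∞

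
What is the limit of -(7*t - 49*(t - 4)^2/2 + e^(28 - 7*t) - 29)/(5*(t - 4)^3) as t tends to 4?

Direct substitution gives 0/0.
Apply L'Hôpital: lim (-49*t - 7*e^(28 - 7*t) + 203)/(-15*(t - 4)^2), still 0/0.
Apply L'Hôpital: lim (49*e^(28 - 7*t) - 49)/(120 - 30*t), still 0/0.
After 3 applications of L'Hôpital's rule the quotient is (-343*e^(28 - 7*t))/(-30); substituting t = 4 gives 343/30.

343/30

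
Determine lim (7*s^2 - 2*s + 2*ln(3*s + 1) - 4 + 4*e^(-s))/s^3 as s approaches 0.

Substitution gives 0/0 (the numerator vanishes to order 3).
Expand each term to order s^3: the coefficient of s^3 in 4·e^(-s) is -2/3 and in 2·ln(1 + 3s) is 18.
Lower-order terms cancel with the polynomial part, so the numerator is (52/3)·s^3 + o(s^3), and the limit is (52/3)/(1) = 52/3.

52/3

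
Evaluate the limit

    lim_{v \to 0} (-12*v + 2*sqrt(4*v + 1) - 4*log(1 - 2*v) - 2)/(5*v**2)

Substitution gives 0/0 (the numerator vanishes to order 2).
Expand each term to order v^2: the coefficient of v^2 in -4·ln(1 - 2v) is 8 and in 2·√(1 + 4v) is -4.
Lower-order terms cancel with the polynomial part, so the numerator is (4)·v^2 + o(v^2), and the limit is (4)/(5) = 4/5.

4/5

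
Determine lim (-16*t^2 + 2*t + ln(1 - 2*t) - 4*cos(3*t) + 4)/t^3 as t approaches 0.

-8/3

Substitution gives 0/0 (the numerator vanishes to order 3).
Expand each term to order t^3: the coefficient of t^3 in -4·cos(3t) is 0 and in ln(1 - 2t) is -8/3.
Lower-order terms cancel with the polynomial part, so the numerator is (-8/3)·t^3 + o(t^3), and the limit is (-8/3)/(1) = -8/3.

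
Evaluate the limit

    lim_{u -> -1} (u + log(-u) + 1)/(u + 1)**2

-1/2

Direct substitution gives 0/0.
Apply L'Hôpital: lim (1 + 1/u)/(2*u + 2), still 0/0.
After 2 applications of L'Hôpital's rule the quotient is (-1/u^2)/(2); substituting u = -1 gives -1/2.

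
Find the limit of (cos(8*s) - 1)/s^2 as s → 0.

Direct substitution gives 0/0.
Apply L'Hôpital: lim (-8*sin(8*s))/(2*s), still 0/0.
After 2 applications of L'Hôpital's rule the quotient is (-64*cos(8*s))/(2); substituting s = 0 gives -32.

-32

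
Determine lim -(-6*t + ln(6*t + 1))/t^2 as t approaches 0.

Direct substitution gives 0/0.
Apply L'Hôpital: lim (-6 + 6/(6*t + 1))/(-2*t), still 0/0.
After 2 applications of L'Hôpital's rule the quotient is (-36/(6*t + 1)^2)/(-2); substituting t = 0 gives 18.

18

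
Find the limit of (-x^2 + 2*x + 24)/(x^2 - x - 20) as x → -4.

Direct substitution gives 0/0, so factor. Both numerator and denominator have (x + 4) as a factor.
After cancelling, the expression reduces to (6 - x)/(x - 5).
Substituting x = -4 gives -10/9.

-10/9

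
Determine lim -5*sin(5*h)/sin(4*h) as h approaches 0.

Substitution gives 0/0.
Divide numerator and denominator by h: sin(5h)/h → 5 and sin(4h)/h → 4, so the limit is -5·5/4 = -25/4.

-25/4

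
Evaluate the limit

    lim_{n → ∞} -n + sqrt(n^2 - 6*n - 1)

An ∞ − ∞ form. Rationalising with the conjugate, the difference becomes (-6n - 1) / (√(n^2 - 6*n - 1) + n).
For large n the denominator behaves like 2·n, so the quotient tends to -6/2 = -3.

-3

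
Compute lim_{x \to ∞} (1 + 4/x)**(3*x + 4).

The base → 1 and the exponent → ∞: a 1^∞ form.
Take logarithms: (3x + 4)·ln(1 + 4/x). Since ln(1+u) ~ u for small u, this behaves like (3x)·(4/x) → 12.
So the limit is e^(12).

e^(12)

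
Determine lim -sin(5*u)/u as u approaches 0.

-5

Substitution gives 0/0.
Write it as (5/(-1))·sin(5u)/(5u); since sin(θ)/θ → 1, the limit is -5.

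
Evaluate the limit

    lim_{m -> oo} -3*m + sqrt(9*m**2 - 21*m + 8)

-7/2

This has the form ∞ − ∞. Multiply and divide by the conjugate √(9*m^2 - 21*m + 8) + 3m.
That gives (-21m + 8) / (√(9*m^2 - 21*m + 8) + 3m).
Divide numerator and denominator by m: the limit is -21/(2·3) = -7/2.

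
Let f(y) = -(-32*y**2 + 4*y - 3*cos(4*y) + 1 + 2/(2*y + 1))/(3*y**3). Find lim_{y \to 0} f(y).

16/3

Substitution gives 0/0; apply L'Hôpital's rule 3 times.
After differentiating numerator and denominator 3 times the quotient is (-192*sin(4*y) - 96/(2*y + 1)^4)/(-18); at y = 0 this is 16/3.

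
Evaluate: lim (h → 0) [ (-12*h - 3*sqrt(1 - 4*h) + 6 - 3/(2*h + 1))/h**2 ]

-6

Substitution gives 0/0 (the numerator vanishes to order 2).
Expand each term to order h^2: the coefficient of h^2 in -3·√(1 - 4h) is 6 and in -3·1/(1 + 2h) is -12.
Lower-order terms cancel with the polynomial part, so the numerator is (-6)·h^2 + o(h^2), and the limit is (-6)/(1) = -6.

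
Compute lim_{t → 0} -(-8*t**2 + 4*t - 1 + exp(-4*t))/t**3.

Direct substitution gives 0/0.
Apply L'Hôpital: lim (-16*t + 4 - 4*e^(-4*t))/(-3*t^2), still 0/0.
Apply L'Hôpital: lim (-16 + 16*e^(-4*t))/(-6*t), still 0/0.
After 3 applications of L'Hôpital's rule the quotient is (-64*e^(-4*t))/(-6); substituting t = 0 gives 32/3.

32/3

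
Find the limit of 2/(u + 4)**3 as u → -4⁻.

As u → -4⁻, (u + 4) → 0⁻, so (u + 4)^3 → 0⁻ and 2/(u + 4)^3 → -∞.

-∞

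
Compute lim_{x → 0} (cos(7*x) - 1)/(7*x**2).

-7/2

Direct substitution gives 0/0.
Apply L'Hôpital: lim (-7*sin(7*x))/(14*x), still 0/0.
After 2 applications of L'Hôpital's rule the quotient is (-49*cos(7*x))/(14); substituting x = 0 gives -7/2.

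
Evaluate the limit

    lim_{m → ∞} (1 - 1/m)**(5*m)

The base → 1 and the exponent → ∞: a 1^∞ form.
Take logarithms: (5m)·ln(1 - 1/m). Since ln(1+u) ~ u for small u, this behaves like (5m)·(-1/m) → -5.
So the limit is e^(-5).

e^(-5)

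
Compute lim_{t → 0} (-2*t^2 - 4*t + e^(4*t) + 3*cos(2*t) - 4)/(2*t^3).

16/3

Substitution gives 0/0; apply L'Hôpital's rule 3 times.
After differentiating numerator and denominator 3 times the quotient is (64*e^(4*t) + 24*sin(2*t))/(12); at t = 0 this is 16/3.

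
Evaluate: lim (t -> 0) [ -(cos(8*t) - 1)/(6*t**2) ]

16/3

Direct substitution gives 0/0.
Apply L'Hôpital: lim (-8*sin(8*t))/(-12*t), still 0/0.
After 2 applications of L'Hôpital's rule the quotient is (-64*cos(8*t))/(-12); substituting t = 0 gives 16/3.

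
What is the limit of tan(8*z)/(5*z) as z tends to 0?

Substitution gives 0/0.
Since tan(u)/u → 1 as u → 0, tan(8z)/(8z) → 1 and the limit is 8/5.

8/5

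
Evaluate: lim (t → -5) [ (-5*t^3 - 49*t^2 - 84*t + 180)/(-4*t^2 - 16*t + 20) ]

Direct substitution gives 0/0, so factor. Both numerator and denominator have (t + 5) as a factor.
After cancelling, the expression reduces to (-5*t^2 - 24*t + 36)/(4 - 4*t).
Substituting t = -5 gives 31/24.

31/24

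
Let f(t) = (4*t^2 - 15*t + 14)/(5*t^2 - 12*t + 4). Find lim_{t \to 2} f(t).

1/8

Since t = 2 makes numerator and denominator zero, (t - 2) divides both.
Cancelling it gives (4*t - 7)/(5*t - 2); now plug in t = 2 to get 1/8.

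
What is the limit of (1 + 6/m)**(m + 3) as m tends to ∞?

e^(6)

The base → 1 and the exponent → ∞: a 1^∞ form.
Take logarithms: (m + 3)·ln(1 + 6/m). Since ln(1+u) ~ u for small u, this behaves like (m)·(6/m) → 6.
So the limit is e^(6).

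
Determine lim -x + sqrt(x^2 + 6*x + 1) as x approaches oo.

This has the form ∞ − ∞. Multiply and divide by the conjugate √(x^2 + 6*x + 1) + x.
That gives (6x + 1) / (√(x^2 + 6*x + 1) + x).
Divide numerator and denominator by x: the limit is 6/(2·1) = 3.

3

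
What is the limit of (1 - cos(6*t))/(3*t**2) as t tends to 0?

Substitution gives 0/0.
Use (1 − cos u)/u² → 1/2 with u = 6t: the limit is 6²/(2·3) = 6.

6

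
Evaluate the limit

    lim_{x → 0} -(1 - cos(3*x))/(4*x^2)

Substitution gives 0/0.
Use (1 − cos u)/u² → 1/2 with u = 3x: the limit is 3²/(2·(-4)) = -9/8.

-9/8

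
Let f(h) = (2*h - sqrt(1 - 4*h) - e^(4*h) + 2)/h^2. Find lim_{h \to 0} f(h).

Substitution gives 0/0 (the numerator vanishes to order 2).
Expand each term to order h^2: the coefficient of h^2 in −e^(4h) is -8 and in −√(1 - 4h) is 2.
Lower-order terms cancel with the polynomial part, so the numerator is (-6)·h^2 + o(h^2), and the limit is (-6)/(1) = -6.

-6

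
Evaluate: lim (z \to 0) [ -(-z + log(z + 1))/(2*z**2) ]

1/4

Direct substitution gives 0/0.
Apply L'Hôpital: lim (-1 + 1/(z + 1))/(-4*z), still 0/0.
After 2 applications of L'Hôpital's rule the quotient is (-1/(z + 1)^2)/(-4); substituting z = 0 gives 1/4.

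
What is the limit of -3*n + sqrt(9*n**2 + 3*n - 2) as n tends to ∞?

1/2

This has the form ∞ − ∞. Multiply and divide by the conjugate √(9*n^2 + 3*n - 2) + 3n.
That gives (3n - 2) / (√(9*n^2 + 3*n - 2) + 3n).
Divide numerator and denominator by n: the limit is 3/(2·3) = 1/2.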